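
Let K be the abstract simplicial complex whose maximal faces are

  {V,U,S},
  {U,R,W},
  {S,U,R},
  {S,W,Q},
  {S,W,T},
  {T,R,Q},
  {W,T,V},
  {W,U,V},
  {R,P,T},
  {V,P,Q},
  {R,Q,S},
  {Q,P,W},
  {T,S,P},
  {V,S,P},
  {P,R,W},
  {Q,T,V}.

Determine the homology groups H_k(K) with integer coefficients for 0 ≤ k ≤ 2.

K has 8 vertices, 24 edges, 16 triangles.
rank ∂_0 = 0, rank ∂_1 = 7 ⇒ b_0 = 8 − 0 − 7 = 1; all invariant factors of ∂_1 are 1 so no torsion. So H_0 = Z.
rank ∂_1 = 7, rank ∂_2 = 15 ⇒ b_1 = 24 − 7 − 15 = 2; all invariant factors of ∂_2 are 1 so no torsion. So H_1 = Z^2.
rank ∂_2 = 15, rank ∂_3 = 0 ⇒ b_2 = 16 − 15 − 0 = 1. So H_2 = Z.

H_0 ≅ Z,  H_1 ≅ Z^2,  H_2 ≅ Z.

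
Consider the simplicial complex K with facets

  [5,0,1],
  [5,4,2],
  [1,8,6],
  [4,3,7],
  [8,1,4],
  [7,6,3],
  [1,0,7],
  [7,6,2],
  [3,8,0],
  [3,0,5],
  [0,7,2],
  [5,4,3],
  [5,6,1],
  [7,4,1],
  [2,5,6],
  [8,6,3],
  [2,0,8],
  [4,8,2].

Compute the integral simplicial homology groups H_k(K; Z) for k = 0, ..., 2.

H_0 = Z,  H_1 = Z^2,  H_2 = Z.

Order the vertices as 0 < 1 < 2 < 3 < 4 < 5 < 6 < 7 < 8. Listing each simplex with vertices in this order, K has dimension 2 with simplices:

  0-simplices (9): [0], [1], [2], [3], [4], [5], [6], [7], [8]
  1-simplices (27): (27 of them)
  2-simplices (18): [0,1,5], [0,1,7], [0,2,7], [0,2,8], [0,3,5], [0,3,8], [1,4,7], [1,4,8], [1,5,6], [1,6,8], [2,4,5], [2,4,8], [2,5,6], [2,6,7], [3,4,5], [3,4,7], [3,6,7], [3,6,8]

Hence C_0 ≅ Z^9, C_1 ≅ Z^27, C_2 ≅ Z^18.

The boundary map ∂_1: C_1 → C_0 maps an edge to its endpoints' difference, ∂[p,q] = q − p. For instance
  ∂[6,8] = [8] − [6].
The 9×27 boundary matrix has rank 8 and Smith normal form diag(1,1,1,1,1,1,1,1).

The boundary map ∂_2: C_2 → C_1 acts by ∂[p,q,r] = [q,r] − [p,r] + [p,q]. For instance
  ∂[3,6,8] = [6,8] − [3,8] + [3,6],
  ∂[2,4,5] = [4,5] − [2,5] + [2,4].
As a 27×18 matrix over Z this has rank 17, with invariant factors (1,1,1,1,1,1,1,1,1,1,1,1,1,1,1,1,1).

From H_k ≅ ker(∂_k) / im(∂_{k+1}) we obtain:

  H_0: rank C_0 − rank ∂_1 = 9 − 8 = 1, and the invariant factors of ∂_1 are all 1, so H_0 = Z.
  H_1: rank ker ∂_1 − rank ∂_2 = (27 − 8) − 17 = 2, and the invariant factors of ∂_2 are all 1, so H_1 = Z^2.
  H_2: rank ker ∂_2 − rank ∂_3 = (18 − 17) − 0 = 1, and there is no ∂_3, so H_2 = Z.

As a check, the Euler characteristic is 9 − 27 + 18 = 0, which agrees with 1 − 2 + 1 = 0.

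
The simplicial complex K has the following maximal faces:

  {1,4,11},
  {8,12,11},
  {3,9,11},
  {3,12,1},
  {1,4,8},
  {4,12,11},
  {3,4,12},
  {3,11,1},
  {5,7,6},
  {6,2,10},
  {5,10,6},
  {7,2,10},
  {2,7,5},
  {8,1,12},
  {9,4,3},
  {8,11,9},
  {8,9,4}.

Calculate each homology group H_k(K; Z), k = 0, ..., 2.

We work with the vertex ordering 1 < 2 < 3 < 4 < 5 < 6 < 7 < 8 < 9 < 10 < 11 < 12. The simplices of K, each written with vertices in increasing order, are:

  0-simplices (12): [1], [2], [3], [4], [5], [6], [7], [8], [9], [10], [11], [12]
  1-simplices (28): (28 of them)
  2-simplices (17): (17 of them)

so the chain groups are C_0 ≅ Z^12, C_1 ≅ Z^28, C_2 ≅ Z^17.

∂_1: C_1 → C_0 sends each edge [p,q] (with p < q) to q − p.
As a 12×28 matrix over Z this has rank 10, with invariant factors (1,1,1,1,1,1,1,1,1,1).

∂_2: C_2 → C_1 sends each 2-simplex [p,q,r] to [q,r] − [p,r] + [p,q]. For instance
  ∂[2,5,7] = [5,7] − [2,7] + [2,5],
  ∂[1,3,11] = [3,11] − [1,11] + [1,3].
The resulting 28×17 matrix has rank 17, and its Smith normal form has invariant factors (1,1,1,1,1,1,1,1,1,1,1,1,1,1,1,1,2).

Reading off H_k = ker ∂_k / im ∂_{k+1}:

  H_0: rank C_0 − rank ∂_1 = 12 − 10 = 2, and the invariant factors of ∂_1 are all 1, so H_0 ≅ Z^2.
  H_1: rank ker ∂_1 − rank ∂_2 = (28 − 10) − 17 = 1, and ∂_2 has invariant factor 2 > 1, so H_1 ≅ Z ⊕ Z/2.
  H_2: rank ker ∂_2 − rank ∂_3 = (17 − 17) − 0 = 0, and there is no ∂_3, so H_2 ≅ 0.

As a check, the Euler characteristic is 12 − 28 + 17 = 1, which agrees with 2 − 1 + 0 = 1.

H_0 = Z^2,  H_1 = Z ⊕ Z/2,  H_2 = 0.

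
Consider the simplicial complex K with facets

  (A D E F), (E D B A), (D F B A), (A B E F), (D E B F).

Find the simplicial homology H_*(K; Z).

H_0 = Z,  H_1 = 0,  H_2 = 0,  H_3 = Z.

Take the total order A < B < D < E < F on the vertex set. Then K (dimension 3) consists of the simplices:

  0-simplices (5): A, B, D, E, F
  1-simplices (10): AB, AD, AE, AF, BD, BE, BF, DE, DF, EF
  2-simplices (10): ABD, ABE, ABF, ADE, ADF, AEF, BDE, BDF, BEF, DEF
  3-simplices (5): ABDE, ABDF, ABEF, ADEF, BDEF

giving chain groups C_0 ≅ Z^5, C_1 ≅ Z^10, C_2 ≅ Z^10, C_3 ≅ Z^5.

∂_1: C_1 → C_0 sends each edge [p,q] (with p < q) to q − p. For instance
  ∂AB = B − A.
This gives a 5×10 integer matrix of rank 4; reducing to Smith normal form yields diagonal entries (1,1,1,1).

The boundary map ∂_2: C_2 → C_1 maps a triangle to the signed sum of its edges. For instance
  ∂ABD = BD − AD + AB,
  ∂BDF = DF − BF + BD.
The 10×10 boundary matrix has rank 6 and Smith normal form diag(1,1,1,1,1,1).

Boundary ∂_3: C_3 → C_2 sends each 3-simplex σ to the alternating sum Σ_i (−1)^i (σ with its i-th vertex removed). For instance
  ∂BDEF = DEF − BEF + BDF − BDE,
  ∂ABDF = BDF − ADF + ABF − ABD.
The resulting 10×5 matrix has rank 4, and its Smith normal form has invariant factors (1,1,1,1).

Computing H_k = (kernel of ∂_k) / (image of ∂_{k+1}):

  H_0: rank C_0 − rank ∂_1 = 5 − 4 = 1, and the invariant factors of ∂_1 are all 1, so H_0 ≅ Z.
  H_1: rank ker ∂_1 − rank ∂_2 = (10 − 4) − 6 = 0, and the invariant factors of ∂_2 are all 1, so H_1 ≅ 0.
  H_2: rank ker ∂_2 − rank ∂_3 = (10 − 6) − 4 = 0, and the invariant factors of ∂_3 are all 1, so H_2 ≅ 0.
  H_3: rank ker ∂_3 − rank ∂_4 = (5 − 4) − 0 = 1, and there is no ∂_4, so H_3 ≅ Z.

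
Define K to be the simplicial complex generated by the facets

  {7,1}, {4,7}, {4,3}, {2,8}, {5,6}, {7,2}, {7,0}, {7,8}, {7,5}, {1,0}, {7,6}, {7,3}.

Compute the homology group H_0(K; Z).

Fix the vertex order 0 < 1 < 2 < 3 < 4 < 5 < 6 < 7 < 8 and write every simplex with vertices in increasing order. Then dim K = 1 and the simplices of K are:

  0-simplices (9): [0], [1], [2], [3], [4], [5], [6], [7], [8]
  1-simplices (12): [0,1], [0,7], [1,7], [2,7], [2,8], [3,4], [3,7], [4,7], [5,6], [5,7], [6,7], [7,8]

giving chain groups C_0 ≅ Z^9, C_1 ≅ Z^12.

∂_1: C_1 → C_0 maps an edge to its endpoints' difference, ∂[p,q] = q − p. For instance
  ∂[5,7] = [7] − [5].
The resulting 9×12 matrix has rank 8, and its Smith normal form has invariant factors (1,1,1,1,1,1,1,1).

From H_k ≅ ker(∂_k) / im(∂_{k+1}) we obtain:

  H_0: rank C_0 − rank ∂_1 = 9 − 8 = 1, and the invariant factors of ∂_1 are all 1, so H_0 ≅ Z.

H_0 ≅ Z.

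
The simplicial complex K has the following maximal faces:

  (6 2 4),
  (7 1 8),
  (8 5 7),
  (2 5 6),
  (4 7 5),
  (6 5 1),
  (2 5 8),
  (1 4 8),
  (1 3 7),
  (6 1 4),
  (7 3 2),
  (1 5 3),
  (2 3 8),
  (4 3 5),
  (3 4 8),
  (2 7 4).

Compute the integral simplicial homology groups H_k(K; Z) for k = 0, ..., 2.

H_0 ≅ Z,  H_1 ≅ Z^2,  H_2 ≅ Z.

Take the total order 1 < 2 < 3 < 4 < 5 < 6 < 7 < 8 on the vertex set. Then K (dimension 2) consists of the simplices:

  0-simplices (8): [1], [2], [3], [4], [5], [6], [7], [8]
  1-simplices (24): (24 of them)
  2-simplices (16): [1,3,5], [1,3,7], [1,4,6], [1,4,8], [1,5,6], [1,7,8], [2,3,7], [2,3,8], [2,4,6], [2,4,7], [2,5,6], [2,5,8], [3,4,5], [3,4,8], [4,5,7], [5,7,8]

so the chain groups are C_0 ≅ Z^8, C_1 ≅ Z^24, C_2 ≅ Z^16.

Boundary ∂_1: C_1 → C_0 sends each edge [p,q] (with p < q) to q − p. For instance
  ∂[1,5] = [5] − [1].
This gives a 8×24 integer matrix of rank 7; reducing to Smith normal form yields diagonal entries (1,1,1,1,1,1,1).

∂_2: C_2 → C_1 maps a triangle to the signed sum of its edges. For instance
  ∂[2,4,6] = [4,6] − [2,6] + [2,4],
  ∂[5,7,8] = [7,8] − [5,8] + [5,7].
The 24×16 boundary matrix has rank 15 and Smith normal form diag(1,1,1,1,1,1,1,1,1,1,1,1,1,1,1).

Now H_k = ker ∂_k / im ∂_{k+1}, so:

  H_0: rank C_0 − rank ∂_1 = 8 − 7 = 1, and the invariant factors of ∂_1 are all 1, so H_0 = Z.
  H_1: rank ker ∂_1 − rank ∂_2 = (24 − 7) − 15 = 2, and the invariant factors of ∂_2 are all 1, so H_1 = Z^2.
  H_2: rank ker ∂_2 − rank ∂_3 = (16 − 15) − 0 = 1, and there is no ∂_3, so H_2 = Z.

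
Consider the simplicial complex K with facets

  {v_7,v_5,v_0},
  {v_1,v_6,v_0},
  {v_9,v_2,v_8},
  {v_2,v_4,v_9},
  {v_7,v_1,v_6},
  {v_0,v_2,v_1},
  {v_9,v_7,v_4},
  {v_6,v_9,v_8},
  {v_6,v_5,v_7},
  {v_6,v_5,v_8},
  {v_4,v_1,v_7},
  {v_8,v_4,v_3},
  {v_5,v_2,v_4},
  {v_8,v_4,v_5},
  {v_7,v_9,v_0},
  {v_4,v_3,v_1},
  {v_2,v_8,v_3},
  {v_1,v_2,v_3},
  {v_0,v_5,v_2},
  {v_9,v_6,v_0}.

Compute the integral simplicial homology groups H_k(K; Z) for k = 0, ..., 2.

H_0 = Z,  H_1 = Z ⊕ Z/2Z,  H_2 = 0.

Fix the vertex order v_0 < v_1 < v_2 < v_3 < v_4 < v_5 < v_6 < v_7 < v_8 < v_9 and write every simplex with vertices in increasing order. Then dim K = 2 and the simplices of K are:

  0-simplices (10): [v_0], [v_1], [v_2], [v_3], [v_4], [v_5], [v_6], [v_7], [v_8], [v_9]
  1-simplices (30): (30 of them)
  2-simplices (20): (20 of them)

so the chain groups are C_0 ≅ Z^10, C_1 ≅ Z^30, C_2 ≅ Z^20.

Boundary ∂_1: C_1 → C_0 sends each edge [p,q] (with p < q) to q − p. For instance
  ∂[v_4,v_5] = [v_5] − [v_4].
The resulting 10×30 matrix has rank 9, and its Smith normal form has invariant factors (1,1,1,1,1,1,1,1,1).

The boundary map ∂_2: C_2 → C_1 maps a triangle to the signed sum of its edges. For instance
  ∂[v_0,v_7,v_9] = [v_7,v_9] − [v_0,v_9] + [v_0,v_7],
  ∂[v_2,v_4,v_5] = [v_4,v_5] − [v_2,v_5] + [v_2,v_4].
The resulting 30×20 matrix has rank 20, and its Smith normal form has invariant factors (1,1,1,1,1,1,1,1,1,1,1,1,1,1,1,1,1,1,1,2).

Reading off H_k = ker ∂_k / im ∂_{k+1}:

  H_0: rank C_0 − rank ∂_1 = 10 − 9 = 1, and the invariant factors of ∂_1 are all 1, so H_0 = Z.
  H_1: rank ker ∂_1 − rank ∂_2 = (30 − 9) − 20 = 1, and ∂_2 has invariant factor 2 > 1, so H_1 = Z ⊕ Z/2Z.
  H_2: rank ker ∂_2 − rank ∂_3 = (20 − 20) − 0 = 0, and there is no ∂_3, so H_2 = 0.

(K is a triangulation of the Klein bottle.)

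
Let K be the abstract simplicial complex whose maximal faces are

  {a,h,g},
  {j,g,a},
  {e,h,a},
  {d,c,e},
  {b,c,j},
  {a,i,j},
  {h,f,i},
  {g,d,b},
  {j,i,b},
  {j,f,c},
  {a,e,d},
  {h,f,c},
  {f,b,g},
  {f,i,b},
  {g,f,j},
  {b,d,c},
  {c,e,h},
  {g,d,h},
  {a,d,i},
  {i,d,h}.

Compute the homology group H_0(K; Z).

H_0 ≅ Z.

We work with the vertex ordering a < b < c < d < e < f < g < h < i < j. The simplices of K, each written with vertices in increasing order, are:

  0-simplices (10): a, b, c, d, e, f, g, h, i, j
  1-simplices (30): ad, ae, ag, ah, ai, aj, bc, bd, bf, bg, bi, bj, cd, ce, cf, ch, cj, de, dg, dh, di, eh, fg, fh, fi, fj, gh, gj, hi, ij
  2-simplices (20): ade, adi, aeh, agh, agj, aij, bcd, bcj, bdg, bfg, bfi, bij, cde, ceh, cfh, cfj, dgh, dhi, fgj, fhi

giving chain groups C_0 ≅ Z^10, C_1 ≅ Z^30, C_2 ≅ Z^20.

Boundary ∂_1: C_1 → C_0 maps an edge to its endpoints' difference, ∂[p,q] = q − p.
The 10×30 boundary matrix has rank 9 and Smith normal form diag(1,1,1,1,1,1,1,1,1).

The boundary map ∂_2: C_2 → C_1 sends each 2-simplex [p,q,r] to [q,r] − [p,r] + [p,q]. For instance
  ∂bcj = cj − bj + bc,
  ∂bij = ij − bj + bi.
As a 30×20 matrix over Z this has rank 20, with invariant factors (1,1,1,1,1,1,1,1,1,1,1,1,1,1,1,1,1,1,1,2).

Reading off H_k = ker ∂_k / im ∂_{k+1}:

  H_0: rank C_0 − rank ∂_1 = 10 − 9 = 1, and the invariant factors of ∂_1 are all 1, so H_0 ≅ Z.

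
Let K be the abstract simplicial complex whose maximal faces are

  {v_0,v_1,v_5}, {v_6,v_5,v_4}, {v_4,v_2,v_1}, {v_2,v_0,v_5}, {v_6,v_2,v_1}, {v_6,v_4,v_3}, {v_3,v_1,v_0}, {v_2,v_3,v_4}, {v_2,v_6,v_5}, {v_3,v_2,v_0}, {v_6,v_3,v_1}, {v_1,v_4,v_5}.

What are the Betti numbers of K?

K has 7 vertices, 18 edges, 12 triangles.
rank ∂_0 = 0, rank ∂_1 = 6 ⇒ b_0 = 7 − 0 − 6 = 1; all invariant factors of ∂_1 are 1 so no torsion. So H_0 = Z.
rank ∂_1 = 6, rank ∂_2 = 12 ⇒ b_1 = 18 − 6 − 12 = 0; ∂_2 has invariant factor(s) [2] giving torsion. So H_1 = Z/2.
rank ∂_2 = 12, rank ∂_3 = 0 ⇒ b_2 = 12 − 12 − 0 = 0. So H_2 = 0.

b_0 = 1, b_1 = 0, b_2 = 0.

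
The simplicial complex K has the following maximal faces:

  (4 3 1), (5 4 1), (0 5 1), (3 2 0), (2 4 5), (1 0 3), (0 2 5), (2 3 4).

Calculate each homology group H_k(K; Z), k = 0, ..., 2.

H_0 = Z,  H_1 = 0,  H_2 = Z.

Fix the vertex order 0 < 1 < 2 < 3 < 4 < 5 and write every simplex with vertices in increasing order. Then dim K = 2 and the simplices of K are:

  0-simplices (6): [0], [1], [2], [3], [4], [5]
  1-simplices (12): [0,1], [0,2], [0,3], [0,5], [1,3], [1,4], [1,5], [2,3], [2,4], [2,5], [3,4], [4,5]
  2-simplices (8): [0,1,3], [0,1,5], [0,2,3], [0,2,5], [1,3,4], [1,4,5], [2,3,4], [2,4,5]

giving chain groups C_0 ≅ Z^6, C_1 ≅ Z^12, C_2 ≅ Z^8.

∂_1: C_1 → C_0 maps an edge to its endpoints' difference, ∂[p,q] = q − p. For instance
  ∂[1,3] = [3] − [1].
The 6×12 boundary matrix has rank 5 and Smith normal form diag(1,1,1,1,1).

Boundary ∂_2: C_2 → C_1 sends each 2-simplex [p,q,r] to [q,r] − [p,r] + [p,q]. For instance
  ∂[0,2,5] = [2,5] − [0,5] + [0,2],
  ∂[0,2,3] = [2,3] − [0,3] + [0,2].
This gives a 12×8 integer matrix of rank 7; reducing to Smith normal form yields diagonal entries (1,1,1,1,1,1,1).

Reading off H_k = ker ∂_k / im ∂_{k+1}:

  H_0: rank C_0 − rank ∂_1 = 6 − 5 = 1, and the invariant factors of ∂_1 are all 1, so H_0 ≅ Z.
  H_1: rank ker ∂_1 − rank ∂_2 = (12 − 5) − 7 = 0, and the invariant factors of ∂_2 are all 1, so H_1 ≅ 0.
  H_2: rank ker ∂_2 − rank ∂_3 = (8 − 7) − 0 = 1, and there is no ∂_3, so H_2 ≅ Z.

As a check, the Euler characteristic is 6 − 12 + 8 = 2, which agrees with 1 − 0 + 1 = 2.
(K is a triangulation of the 2-sphere S^2.)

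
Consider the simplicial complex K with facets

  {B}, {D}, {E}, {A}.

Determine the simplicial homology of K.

We work with the vertex ordering A < B < D < E. The simplices of K, each written with vertices in increasing order, are:

  0-simplices (4): A, B, D, E

giving chain groups C_0 ≅ Z^4.

From H_k ≅ ker(∂_k) / im(∂_{k+1}) we obtain:

  H_0: rank C_0 − rank ∂_1 = 4 − 0 = 4, and there is no ∂_1, so H_0 = Z^4.

H_0 = Z^4.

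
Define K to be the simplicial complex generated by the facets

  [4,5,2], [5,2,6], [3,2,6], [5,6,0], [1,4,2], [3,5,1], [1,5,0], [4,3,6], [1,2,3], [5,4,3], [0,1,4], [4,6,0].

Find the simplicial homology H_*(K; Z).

Take the total order 0 < 1 < 2 < 3 < 4 < 5 < 6 on the vertex set. Then K (dimension 2) consists of the simplices:

  0-simplices (7): [0], [1], [2], [3], [4], [5], [6]
  1-simplices (18): [0,1], [0,4], [0,5], [0,6], [1,2], [1,3], [1,4], [1,5], [2,3], [2,4], [2,5], [2,6], [3,4], [3,5], [3,6], [4,5], [4,6], [5,6]
  2-simplices (12): [0,1,4], [0,1,5], [0,4,6], [0,5,6], [1,2,3], [1,2,4], [1,3,5], [2,3,6], [2,4,5], [2,5,6], [3,4,5], [3,4,6]

giving chain groups C_0 ≅ Z^7, C_1 ≅ Z^18, C_2 ≅ Z^12.

The boundary map ∂_1: C_1 → C_0 is given by ∂[p,q] = [q] − [p].
The resulting 7×18 matrix has rank 6, and its Smith normal form has invariant factors (1,1,1,1,1,1).

The boundary map ∂_2: C_2 → C_1 acts by ∂[p,q,r] = [q,r] − [p,r] + [p,q]. For instance
  ∂[0,5,6] = [5,6] − [0,6] + [0,5],
  ∂[0,1,4] = [1,4] − [0,4] + [0,1].
The resulting 18×12 matrix has rank 12, and its Smith normal form has invariant factors (1,1,1,1,1,1,1,1,1,1,1,2).

Computing H_k = (kernel of ∂_k) / (image of ∂_{k+1}):

  H_0: rank C_0 − rank ∂_1 = 7 − 6 = 1, and the invariant factors of ∂_1 are all 1, so H_0 = Z.
  H_1: rank ker ∂_1 − rank ∂_2 = (18 − 6) − 12 = 0, and ∂_2 has invariant factor 2 > 1, so H_1 = Z/2.
  H_2: rank ker ∂_2 − rank ∂_3 = (12 − 12) − 0 = 0, and there is no ∂_3, so H_2 = 0.

As a check, the Euler characteristic is 7 − 18 + 12 = 1, which agrees with 1 − 0 + 0 = 1.
(K is a triangulation of the real projective plane RP^2.)

H_0 ≅ Z,  H_1 ≅ Z/2,  H_2 = 0.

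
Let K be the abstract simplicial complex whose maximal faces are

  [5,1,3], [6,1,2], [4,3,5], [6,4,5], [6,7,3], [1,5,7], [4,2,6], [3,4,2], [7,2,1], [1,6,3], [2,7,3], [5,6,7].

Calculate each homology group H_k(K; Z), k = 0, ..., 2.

Fix the vertex order 1 < 2 < 3 < 4 < 5 < 6 < 7 and write every simplex with vertices in increasing order. Then dim K = 2 and the simplices of K are:

  0-simplices (7): [1], [2], [3], [4], [5], [6], [7]
  1-simplices (18): [1,2], [1,3], [1,5], [1,6], [1,7], [2,3], [2,4], [2,6], [2,7], [3,4], [3,5], [3,6], [3,7], [4,5], [4,6], [5,6], [5,7], [6,7]
  2-simplices (12): [1,2,6], [1,2,7], [1,3,5], [1,3,6], [1,5,7], [2,3,4], [2,3,7], [2,4,6], [3,4,5], [3,6,7], [4,5,6], [5,6,7]

giving chain groups C_0 ≅ Z^7, C_1 ≅ Z^18, C_2 ≅ Z^12.

The boundary map ∂_1: C_1 → C_0 sends each edge [p,q] (with p < q) to q − p. For instance
  ∂[1,5] = [5] − [1].
The 7×18 boundary matrix has rank 6 and Smith normal form diag(1,1,1,1,1,1).

Boundary ∂_2: C_2 → C_1 sends each 2-simplex [p,q,r] to [q,r] − [p,r] + [p,q]. For instance
  ∂[1,2,7] = [2,7] − [1,7] + [1,2],
  ∂[1,2,6] = [2,6] − [1,6] + [1,2].
The 18×12 boundary matrix has rank 12 and Smith normal form diag(1,1,1,1,1,1,1,1,1,1,1,2).

Reading off H_k = ker ∂_k / im ∂_{k+1}:

  H_0: rank C_0 − rank ∂_1 = 7 − 6 = 1, and the invariant factors of ∂_1 are all 1, so H_0 = Z.
  H_1: rank ker ∂_1 − rank ∂_2 = (18 − 6) − 12 = 0, and ∂_2 has invariant factor 2 > 1, so H_1 = Z/2Z.
  H_2: rank ker ∂_2 − rank ∂_3 = (12 − 12) − 0 = 0, and there is no ∂_3, so H_2 = 0.

As a check, the Euler characteristic is 7 − 18 + 12 = 1, which agrees with 1 − 0 + 0 = 1.

H_0 = Z,  H_1 = Z/2Z,  H_2 = 0.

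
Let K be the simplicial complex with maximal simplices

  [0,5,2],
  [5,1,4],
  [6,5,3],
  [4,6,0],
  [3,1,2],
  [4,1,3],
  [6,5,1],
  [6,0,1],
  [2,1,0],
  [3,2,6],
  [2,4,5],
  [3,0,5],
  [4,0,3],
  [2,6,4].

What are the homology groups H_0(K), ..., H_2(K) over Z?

H_0 ≅ Z,  H_1 ≅ Z^2,  H_2 ≅ Z.

Order the vertices as 0 < 1 < 2 < 3 < 4 < 5 < 6. Listing each simplex with vertices in this order, K has dimension 2 with simplices:

  0-simplices (7): [0], [1], [2], [3], [4], [5], [6]
  1-simplices (21): [0,1], [0,2], [0,3], [0,4], [0,5], [0,6], [1,2], [1,3], [1,4], [1,5], [1,6], [2,3], [2,4], [2,5], [2,6], [3,4], [3,5], [3,6], [4,5], [4,6], [5,6]
  2-simplices (14): [0,1,2], [0,1,6], [0,2,5], [0,3,4], [0,3,5], [0,4,6], [1,2,3], [1,3,4], [1,4,5], [1,5,6], [2,3,6], [2,4,5], [2,4,6], [3,5,6]

Hence C_0 ≅ Z^7, C_1 ≅ Z^21, C_2 ≅ Z^14.

∂_1: C_1 → C_0 is given by ∂[p,q] = [q] − [p]. For instance
  ∂[3,6] = [6] − [3].
The resulting 7×21 matrix has rank 6, and its Smith normal form has invariant factors (1,1,1,1,1,1).

The boundary map ∂_2: C_2 → C_1 maps a triangle to the signed sum of its edges. For instance
  ∂[0,2,5] = [2,5] − [0,5] + [0,2],
  ∂[0,4,6] = [4,6] − [0,6] + [0,4].
The 21×14 boundary matrix has rank 13 and Smith normal form diag(1,1,1,1,1,1,1,1,1,1,1,1,1).

Now H_k = ker ∂_k / im ∂_{k+1}, so:

  H_0: rank C_0 − rank ∂_1 = 7 − 6 = 1, and the invariant factors of ∂_1 are all 1, so H_0 ≅ Z.
  H_1: rank ker ∂_1 − rank ∂_2 = (21 − 6) − 13 = 2, and the invariant factors of ∂_2 are all 1, so H_1 ≅ Z^2.
  H_2: rank ker ∂_2 − rank ∂_3 = (14 − 13) − 0 = 1, and there is no ∂_3, so H_2 ≅ Z.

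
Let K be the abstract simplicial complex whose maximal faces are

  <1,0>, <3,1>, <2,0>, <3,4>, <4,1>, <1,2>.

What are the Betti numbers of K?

b_0 = 1, b_1 = 2.

We work with the vertex ordering 0 < 1 < 2 < 3 < 4. The simplices of K, each written with vertices in increasing order, are:

  0-simplices (5): [0], [1], [2], [3], [4]
  1-simplices (6): [0,1], [0,2], [1,2], [1,3], [1,4], [3,4]

giving chain groups C_0 ≅ Z^5, C_1 ≅ Z^6.

Boundary ∂_1: C_1 → C_0 is given by ∂[p,q] = [q] − [p].
The resulting 5×6 matrix has rank 4, and its Smith normal form has invariant factors (1,1,1,1).

Computing H_k = (kernel of ∂_k) / (image of ∂_{k+1}):

  H_0: rank C_0 − rank ∂_1 = 5 − 4 = 1, and the invariant factors of ∂_1 are all 1, so H_0 = Z.
  H_1: rank ker ∂_1 − rank ∂_2 = (6 − 4) − 0 = 2, and there is no ∂_2, so H_1 = Z^2.

Hence the Betti numbers are b_0 = 1, b_1 = 2.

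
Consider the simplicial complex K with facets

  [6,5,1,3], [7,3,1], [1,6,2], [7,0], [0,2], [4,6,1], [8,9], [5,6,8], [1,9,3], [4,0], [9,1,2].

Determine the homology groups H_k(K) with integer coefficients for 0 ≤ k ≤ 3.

We work with the vertex ordering 0 < 1 < 2 < 3 < 4 < 5 < 6 < 7 < 8 < 9. The simplices of K, each written with vertices in increasing order, are:

  0-simplices (10): [0], [1], [2], [3], [4], [5], [6], [7], [8], [9]
  1-simplices (21): [0,2], [0,4], [0,7], [1,2], [1,3], [1,4], [1,5], [1,6], [1,7], [1,9], [2,6], [2,9], [3,5], [3,6], [3,7], [3,9], [4,6], [5,6], [5,8], [6,8], [8,9]
  2-simplices (10): [1,2,6], [1,2,9], [1,3,5], [1,3,6], [1,3,7], [1,3,9], [1,4,6], [1,5,6], [3,5,6], [5,6,8]
  3-simplices (1): [1,3,5,6]

so the chain groups are C_0 ≅ Z^10, C_1 ≅ Z^21, C_2 ≅ Z^10, C_3 ≅ Z^1.

Boundary ∂_1: C_1 → C_0 is given by ∂[p,q] = [q] − [p]. For instance
  ∂[3,9] = [9] − [3].
As a 10×21 matrix over Z this has rank 9, with invariant factors (1,1,1,1,1,1,1,1,1).

∂_2: C_2 → C_1 maps a triangle to the signed sum of its edges. For instance
  ∂[1,2,6] = [2,6] − [1,6] + [1,2],
  ∂[1,4,6] = [4,6] − [1,6] + [1,4].
This gives a 21×10 integer matrix of rank 9; reducing to Smith normal form yields diagonal entries (1,1,1,1,1,1,1,1,1).

∂_3: C_3 → C_2 sends each 3-simplex σ to the alternating sum Σ_i (−1)^i (σ with its i-th vertex removed). For instance
  ∂[1,3,5,6] = [3,5,6] − [1,5,6] + [1,3,6] − [1,3,5].
This gives a 10×1 integer matrix of rank 1; reducing to Smith normal form yields diagonal entries (1).

Now H_k = ker ∂_k / im ∂_{k+1}, so:

  H_0: rank C_0 − rank ∂_1 = 10 − 9 = 1, and the invariant factors of ∂_1 are all 1, so H_0 = Z.
  H_1: rank ker ∂_1 − rank ∂_2 = (21 − 9) − 9 = 3, and the invariant factors of ∂_2 are all 1, so H_1 = Z^3.
  H_2: rank ker ∂_2 − rank ∂_3 = (10 − 9) − 1 = 0, and the invariant factors of ∂_3 are all 1, so H_2 = 0.
  H_3: rank ker ∂_3 − rank ∂_4 = (1 − 1) − 0 = 0, and there is no ∂_4, so H_3 = 0.

As a check, the Euler characteristic is 10 − 21 + 10 − 1 = -2, which agrees with 1 − 3 + 0 − 0 = -2.

H_0 ≅ Z,  H_1 ≅ Z^3,  H_2 = 0,  H_3 = 0.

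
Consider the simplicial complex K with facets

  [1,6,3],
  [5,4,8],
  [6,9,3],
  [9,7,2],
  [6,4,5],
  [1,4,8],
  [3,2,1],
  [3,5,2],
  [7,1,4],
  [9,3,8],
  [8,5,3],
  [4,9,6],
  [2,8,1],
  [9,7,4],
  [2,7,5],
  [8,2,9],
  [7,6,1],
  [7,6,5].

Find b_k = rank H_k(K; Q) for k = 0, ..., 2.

b_0 = 1, b_1 = 1, b_2 = 0.

K has 9 vertices, 27 edges, 18 triangles.
rank ∂_0 = 0, rank ∂_1 = 8 ⇒ b_0 = 9 − 0 − 8 = 1; all invariant factors of ∂_1 are 1 so no torsion. So H_0 = Z.
rank ∂_1 = 8, rank ∂_2 = 18 ⇒ b_1 = 27 − 8 − 18 = 1; ∂_2 has invariant factor(s) [2] giving torsion. So H_1 = Z ⊕ Z/2.
rank ∂_2 = 18, rank ∂_3 = 0 ⇒ b_2 = 18 − 18 − 0 = 0. So H_2 = 0.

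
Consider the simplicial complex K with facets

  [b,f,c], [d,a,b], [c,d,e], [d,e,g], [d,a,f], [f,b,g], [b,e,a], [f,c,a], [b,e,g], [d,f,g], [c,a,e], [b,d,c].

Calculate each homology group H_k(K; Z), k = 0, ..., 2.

H_0 ≅ Z,  H_1 ≅ Z/2Z,  H_2 = 0.

Order the vertices as a < b < c < d < e < f < g. Listing each simplex with vertices in this order, K has dimension 2 with simplices:

  0-simplices (7): a, b, c, d, e, f, g
  1-simplices (18): ab, ac, ad, ae, af, bc, bd, be, bf, bg, cd, ce, cf, de, df, dg, eg, fg
  2-simplices (12): abd, abe, ace, acf, adf, bcd, bcf, beg, bfg, cde, deg, dfg

so the chain groups are C_0 ≅ Z^7, C_1 ≅ Z^18, C_2 ≅ Z^12.

Boundary ∂_1: C_1 → C_0 maps an edge to its endpoints' difference, ∂[p,q] = q − p. For instance
  ∂bc = c − b.
The resulting 7×18 matrix has rank 6, and its Smith normal form has invariant factors (1,1,1,1,1,1).

The boundary map ∂_2: C_2 → C_1 acts by ∂[p,q,r] = [q,r] − [p,r] + [p,q]. For instance
  ∂abe = be − ae + ab,
  ∂ace = ce − ae + ac.
The resulting 18×12 matrix has rank 12, and its Smith normal form has invariant factors (1,1,1,1,1,1,1,1,1,1,1,2).

Reading off H_k = ker ∂_k / im ∂_{k+1}:

  H_0: rank C_0 − rank ∂_1 = 7 − 6 = 1, and the invariant factors of ∂_1 are all 1, so H_0 = Z.
  H_1: rank ker ∂_1 − rank ∂_2 = (18 − 6) − 12 = 0, and ∂_2 has invariant factor 2 > 1, so H_1 = Z/2Z.
  H_2: rank ker ∂_2 − rank ∂_3 = (12 − 12) − 0 = 0, and there is no ∂_3, so H_2 = 0.

As a check, the Euler characteristic is 7 − 18 + 12 = 1, which agrees with 1 − 0 + 0 = 1.
(K is a triangulation of the real projective plane RP^2.)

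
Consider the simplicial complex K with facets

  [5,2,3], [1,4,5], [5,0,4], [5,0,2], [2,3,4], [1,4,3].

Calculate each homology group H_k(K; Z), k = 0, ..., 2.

Fix the vertex order 0 < 1 < 2 < 3 < 4 < 5 and write every simplex with vertices in increasing order. Then dim K = 2 and the simplices of K are:

  0-simplices (6): [0], [1], [2], [3], [4], [5]
  1-simplices (12): [0,2], [0,4], [0,5], [1,3], [1,4], [1,5], [2,3], [2,4], [2,5], [3,4], [3,5], [4,5]
  2-simplices (6): [0,2,5], [0,4,5], [1,3,4], [1,4,5], [2,3,4], [2,3,5]

giving chain groups C_0 ≅ Z^6, C_1 ≅ Z^12, C_2 ≅ Z^6.

∂_1: C_1 → C_0 is given by ∂[p,q] = [q] − [p].
This gives a 6×12 integer matrix of rank 5; reducing to Smith normal form yields diagonal entries (1,1,1,1,1).

∂_2: C_2 → C_1 maps a triangle to the signed sum of its edges. For instance
  ∂[2,3,4] = [3,4] − [2,4] + [2,3],
  ∂[1,4,5] = [4,5] − [1,5] + [1,4].
As a 12×6 matrix over Z this has rank 6, with invariant factors (1,1,1,1,1,1).

Computing H_k = (kernel of ∂_k) / (image of ∂_{k+1}):

  H_0: rank C_0 − rank ∂_1 = 6 − 5 = 1, and the invariant factors of ∂_1 are all 1, so H_0 ≅ Z.
  H_1: rank ker ∂_1 − rank ∂_2 = (12 − 5) − 6 = 1, and the invariant factors of ∂_2 are all 1, so H_1 ≅ Z.
  H_2: rank ker ∂_2 − rank ∂_3 = (6 − 6) − 0 = 0, and there is no ∂_3, so H_2 ≅ 0.

(K is a triangulation of the cylinder S^1 x I.)

H_0 = Z,  H_1 = Z,  H_2 = 0.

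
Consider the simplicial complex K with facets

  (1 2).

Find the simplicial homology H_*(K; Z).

K has 2 vertices, 1 edge.
rank ∂_0 = 0, rank ∂_1 = 1 ⇒ b_0 = 2 − 0 − 1 = 1; all invariant factors of ∂_1 are 1 so no torsion. So H_0 = Z.
rank ∂_1 = 1, rank ∂_2 = 0 ⇒ b_1 = 1 − 1 − 0 = 0. So H_1 = 0.

H_0 = Z,  H_1 = 0.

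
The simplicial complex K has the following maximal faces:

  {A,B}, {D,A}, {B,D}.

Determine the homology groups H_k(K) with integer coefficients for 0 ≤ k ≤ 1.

H_0 ≅ Z,  H_1 ≅ Z.

We work with the vertex ordering A < B < D. The simplices of K, each written with vertices in increasing order, are:

  0-simplices (3): A, B, D
  1-simplices (3): AB, AD, BD

so the chain groups are C_0 ≅ Z^3, C_1 ≅ Z^3.

Boundary ∂_1: C_1 → C_0 is given by ∂[p,q] = [q] − [p].
As a 3×3 matrix over Z this has rank 2, with invariant factors (1,1).

Now H_k = ker ∂_k / im ∂_{k+1}, so:

  H_0: rank C_0 − rank ∂_1 = 3 − 2 = 1, and the invariant factors of ∂_1 are all 1, so H_0 = Z.
  H_1: rank ker ∂_1 − rank ∂_2 = (3 − 2) − 0 = 1, and there is no ∂_2, so H_1 = Z.

(K is a triangulation of the circle S^1.)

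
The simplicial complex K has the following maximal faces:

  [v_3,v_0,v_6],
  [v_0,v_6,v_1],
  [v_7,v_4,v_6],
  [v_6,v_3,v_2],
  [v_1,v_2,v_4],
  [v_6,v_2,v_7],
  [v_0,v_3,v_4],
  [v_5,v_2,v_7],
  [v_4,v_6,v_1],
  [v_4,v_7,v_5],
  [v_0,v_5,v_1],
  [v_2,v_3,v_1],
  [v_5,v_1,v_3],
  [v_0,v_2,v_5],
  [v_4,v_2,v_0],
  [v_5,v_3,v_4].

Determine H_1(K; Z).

H_1 ≅ Z^2.

We work with the vertex ordering v_0 < v_1 < v_2 < v_3 < v_4 < v_5 < v_6 < v_7. The simplices of K, each written with vertices in increasing order, are:

  0-simplices (8): [v_0], [v_1], [v_2], [v_3], [v_4], [v_5], [v_6], [v_7]
  1-simplices (24): (24 of them)
  2-simplices (16): (16 of them)

giving chain groups C_0 ≅ Z^8, C_1 ≅ Z^24, C_2 ≅ Z^16.

The boundary map ∂_1: C_1 → C_0 is given by ∂[p,q] = [q] − [p]. For instance
  ∂[v_2,v_6] = [v_6] − [v_2].
This gives a 8×24 integer matrix of rank 7; reducing to Smith normal form yields diagonal entries (1,1,1,1,1,1,1).

The boundary map ∂_2: C_2 → C_1 maps a triangle to the signed sum of its edges. For instance
  ∂[v_2,v_3,v_6] = [v_3,v_6] − [v_2,v_6] + [v_2,v_3],
  ∂[v_2,v_5,v_7] = [v_5,v_7] − [v_2,v_7] + [v_2,v_5].
The resulting 24×16 matrix has rank 15, and its Smith normal form has invariant factors (1,1,1,1,1,1,1,1,1,1,1,1,1,1,1).

From H_k ≅ ker(∂_k) / im(∂_{k+1}) we obtain:

  H_1: rank ker ∂_1 − rank ∂_2 = (24 − 7) − 15 = 2, and the invariant factors of ∂_2 are all 1, so H_1 = Z^2.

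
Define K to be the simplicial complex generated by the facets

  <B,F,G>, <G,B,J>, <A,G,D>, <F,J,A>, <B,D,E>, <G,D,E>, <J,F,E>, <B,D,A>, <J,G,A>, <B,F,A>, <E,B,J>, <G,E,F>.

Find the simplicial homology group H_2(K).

Take the total order A < B < D < E < F < G < J on the vertex set. Then K (dimension 2) consists of the simplices:

  0-simplices (7): A, B, D, E, F, G, J
  1-simplices (18): AB, AD, AF, AG, AJ, BD, BE, BF, BG, BJ, DE, DG, EF, EG, EJ, FG, FJ, GJ
  2-simplices (12): ABD, ABF, ADG, AFJ, AGJ, BDE, BEJ, BFG, BGJ, DEG, EFG, EFJ

giving chain groups C_0 ≅ Z^7, C_1 ≅ Z^18, C_2 ≅ Z^12.

The boundary map ∂_1: C_1 → C_0 maps an edge to its endpoints' difference, ∂[p,q] = q − p.
The resulting 7×18 matrix has rank 6, and its Smith normal form has invariant factors (1,1,1,1,1,1).

∂_2: C_2 → C_1 sends each 2-simplex [p,q,r] to [q,r] − [p,r] + [p,q]. For instance
  ∂ABF = BF − AF + AB,
  ∂BEJ = EJ − BJ + BE.
As a 18×12 matrix over Z this has rank 12, with invariant factors (1,1,1,1,1,1,1,1,1,1,1,2).

Computing H_k = (kernel of ∂_k) / (image of ∂_{k+1}):

  H_2: rank ker ∂_2 − rank ∂_3 = (12 − 12) − 0 = 0, and there is no ∂_3, so H_2 = 0.

(K is a triangulation of the real projective plane RP^2.)

H_2 ≅ 0.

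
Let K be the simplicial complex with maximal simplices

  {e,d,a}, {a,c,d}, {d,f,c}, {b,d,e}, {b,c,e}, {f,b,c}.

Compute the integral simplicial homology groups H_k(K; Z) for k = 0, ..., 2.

We work with the vertex ordering a < b < c < d < e < f. The simplices of K, each written with vertices in increasing order, are:

  0-simplices (6): a, b, c, d, e, f
  1-simplices (12): ac, ad, ae, bc, bd, be, bf, cd, ce, cf, de, df
  2-simplices (6): acd, ade, bce, bcf, bde, cdf

giving chain groups C_0 ≅ Z^6, C_1 ≅ Z^12, C_2 ≅ Z^6.

The boundary map ∂_1: C_1 → C_0 maps an edge to its endpoints' difference, ∂[p,q] = q − p.
The resulting 6×12 matrix has rank 5, and its Smith normal form has invariant factors (1,1,1,1,1).

∂_2: C_2 → C_1 acts by ∂[p,q,r] = [q,r] − [p,r] + [p,q]. For instance
  ∂cdf = df − cf + cd,
  ∂bce = ce − be + bc.
As a 12×6 matrix over Z this has rank 6, with invariant factors (1,1,1,1,1,1).

From H_k ≅ ker(∂_k) / im(∂_{k+1}) we obtain:

  H_0: rank C_0 − rank ∂_1 = 6 − 5 = 1, and the invariant factors of ∂_1 are all 1, so H_0 ≅ Z.
  H_1: rank ker ∂_1 − rank ∂_2 = (12 − 5) − 6 = 1, and the invariant factors of ∂_2 are all 1, so H_1 ≅ Z.
  H_2: rank ker ∂_2 − rank ∂_3 = (6 − 6) − 0 = 0, and there is no ∂_3, so H_2 ≅ 0.

H_0 = Z,  H_1 = Z,  H_2 = 0.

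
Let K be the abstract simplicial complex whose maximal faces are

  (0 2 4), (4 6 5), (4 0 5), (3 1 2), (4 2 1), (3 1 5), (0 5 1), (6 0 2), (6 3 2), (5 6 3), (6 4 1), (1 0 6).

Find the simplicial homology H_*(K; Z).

Take the total order 0 < 1 < 2 < 3 < 4 < 5 < 6 on the vertex set. Then K (dimension 2) consists of the simplices:

  0-simplices (7): [0], [1], [2], [3], [4], [5], [6]
  1-simplices (18): [0,1], [0,2], [0,4], [0,5], [0,6], [1,2], [1,3], [1,4], [1,5], [1,6], [2,3], [2,4], [2,6], [3,5], [3,6], [4,5], [4,6], [5,6]
  2-simplices (12): [0,1,5], [0,1,6], [0,2,4], [0,2,6], [0,4,5], [1,2,3], [1,2,4], [1,3,5], [1,4,6], [2,3,6], [3,5,6], [4,5,6]

Hence C_0 ≅ Z^7, C_1 ≅ Z^18, C_2 ≅ Z^12.

Boundary ∂_1: C_1 → C_0 sends each edge [p,q] (with p < q) to q − p. For instance
  ∂[1,3] = [3] − [1].
As a 7×18 matrix over Z this has rank 6, with invariant factors (1,1,1,1,1,1).

∂_2: C_2 → C_1 sends each 2-simplex [p,q,r] to [q,r] − [p,r] + [p,q]. For instance
  ∂[0,1,6] = [1,6] − [0,6] + [0,1],
  ∂[3,5,6] = [5,6] − [3,6] + [3,5].
The 18×12 boundary matrix has rank 12 and Smith normal form diag(1,1,1,1,1,1,1,1,1,1,1,2).

Reading off H_k = ker ∂_k / im ∂_{k+1}:

  H_0: rank C_0 − rank ∂_1 = 7 − 6 = 1, and the invariant factors of ∂_1 are all 1, so H_0 = Z.
  H_1: rank ker ∂_1 − rank ∂_2 = (18 − 6) − 12 = 0, and ∂_2 has invariant factor 2 > 1, so H_1 = Z/2Z.
  H_2: rank ker ∂_2 − rank ∂_3 = (12 − 12) − 0 = 0, and there is no ∂_3, so H_2 = 0.

(K is a triangulation of the real projective plane RP^2.)

H_0 ≅ Z,  H_1 ≅ Z/2Z,  H_2 = 0.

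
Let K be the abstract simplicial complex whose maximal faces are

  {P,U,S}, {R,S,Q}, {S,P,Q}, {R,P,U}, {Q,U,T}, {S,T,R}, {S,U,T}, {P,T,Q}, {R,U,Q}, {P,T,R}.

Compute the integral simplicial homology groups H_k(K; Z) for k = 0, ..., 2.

H_0 ≅ Z,  H_1 ≅ Z_2,  H_2 = 0.

We work with the vertex ordering P < Q < R < S < T < U. The simplices of K, each written with vertices in increasing order, are:

  0-simplices (6): P, Q, R, S, T, U
  1-simplices (15): PQ, PR, PS, PT, PU, QR, QS, QT, QU, RS, RT, RU, ST, SU, TU
  2-simplices (10): PQS, PQT, PRT, PRU, PSU, QRS, QRU, QTU, RST, STU

Hence C_0 ≅ Z^6, C_1 ≅ Z^15, C_2 ≅ Z^10.

∂_1: C_1 → C_0 is given by ∂[p,q] = [q] − [p]. For instance
  ∂QS = S − Q.
The resulting 6×15 matrix has rank 5, and its Smith normal form has invariant factors (1,1,1,1,1).

The boundary map ∂_2: C_2 → C_1 sends each 2-simplex [p,q,r] to [q,r] − [p,r] + [p,q]. For instance
  ∂PQS = QS − PS + PQ,
  ∂PRT = RT − PT + PR.
This gives a 15×10 integer matrix of rank 10; reducing to Smith normal form yields diagonal entries (1,1,1,1,1,1,1,1,1,2).

Computing H_k = (kernel of ∂_k) / (image of ∂_{k+1}):

  H_0: rank C_0 − rank ∂_1 = 6 − 5 = 1, and the invariant factors of ∂_1 are all 1, so H_0 ≅ Z.
  H_1: rank ker ∂_1 − rank ∂_2 = (15 − 5) − 10 = 0, and ∂_2 has invariant factor 2 > 1, so H_1 ≅ Z_2.
  H_2: rank ker ∂_2 − rank ∂_3 = (10 − 10) − 0 = 0, and there is no ∂_3, so H_2 ≅ 0.

(K is a triangulation of the real projective plane RP^2.)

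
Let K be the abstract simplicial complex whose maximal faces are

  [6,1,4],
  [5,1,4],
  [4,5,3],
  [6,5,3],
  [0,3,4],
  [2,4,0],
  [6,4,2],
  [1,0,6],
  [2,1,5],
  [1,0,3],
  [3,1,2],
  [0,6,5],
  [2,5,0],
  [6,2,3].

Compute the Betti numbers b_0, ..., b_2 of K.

Fix the vertex order 0 < 1 < 2 < 3 < 4 < 5 < 6 and write every simplex with vertices in increasing order. Then dim K = 2 and the simplices of K are:

  0-simplices (7): [0], [1], [2], [3], [4], [5], [6]
  1-simplices (21): [0,1], [0,2], [0,3], [0,4], [0,5], [0,6], [1,2], [1,3], [1,4], [1,5], [1,6], [2,3], [2,4], [2,5], [2,6], [3,4], [3,5], [3,6], [4,5], [4,6], [5,6]
  2-simplices (14): [0,1,3], [0,1,6], [0,2,4], [0,2,5], [0,3,4], [0,5,6], [1,2,3], [1,2,5], [1,4,5], [1,4,6], [2,3,6], [2,4,6], [3,4,5], [3,5,6]

giving chain groups C_0 ≅ Z^7, C_1 ≅ Z^21, C_2 ≅ Z^14.

The boundary map ∂_1: C_1 → C_0 maps an edge to its endpoints' difference, ∂[p,q] = q − p.
This gives a 7×21 integer matrix of rank 6; reducing to Smith normal form yields diagonal entries (1,1,1,1,1,1).

∂_2: C_2 → C_1 maps a triangle to the signed sum of its edges. For instance
  ∂[2,3,6] = [3,6] − [2,6] + [2,3],
  ∂[1,4,5] = [4,5] − [1,5] + [1,4].
As a 21×14 matrix over Z this has rank 13, with invariant factors (1,1,1,1,1,1,1,1,1,1,1,1,1).

From H_k ≅ ker(∂_k) / im(∂_{k+1}) we obtain:

  H_0: rank C_0 − rank ∂_1 = 7 − 6 = 1, and the invariant factors of ∂_1 are all 1, so H_0 ≅ Z.
  H_1: rank ker ∂_1 − rank ∂_2 = (21 − 6) − 13 = 2, and the invariant factors of ∂_2 are all 1, so H_1 ≅ Z^2.
  H_2: rank ker ∂_2 − rank ∂_3 = (14 − 13) − 0 = 1, and there is no ∂_3, so H_2 ≅ Z.

Hence the Betti numbers are b_0 = 1, b_1 = 2, b_2 = 1.

b_0 = 1, b_1 = 2, b_2 = 1.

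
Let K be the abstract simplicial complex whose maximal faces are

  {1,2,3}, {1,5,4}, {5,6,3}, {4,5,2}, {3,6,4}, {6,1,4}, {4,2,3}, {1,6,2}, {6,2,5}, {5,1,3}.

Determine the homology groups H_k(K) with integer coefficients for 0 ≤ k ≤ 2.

H_0 ≅ Z,  H_1 ≅ Z/2,  H_2 = 0.

Order the vertices as 1 < 2 < 3 < 4 < 5 < 6. Listing each simplex with vertices in this order, K has dimension 2 with simplices:

  0-simplices (6): [1], [2], [3], [4], [5], [6]
  1-simplices (15): [1,2], [1,3], [1,4], [1,5], [1,6], [2,3], [2,4], [2,5], [2,6], [3,4], [3,5], [3,6], [4,5], [4,6], [5,6]
  2-simplices (10): [1,2,3], [1,2,6], [1,3,5], [1,4,5], [1,4,6], [2,3,4], [2,4,5], [2,5,6], [3,4,6], [3,5,6]

Hence C_0 ≅ Z^6, C_1 ≅ Z^15, C_2 ≅ Z^10.

Boundary ∂_1: C_1 → C_0 is given by ∂[p,q] = [q] − [p]. For instance
  ∂[2,4] = [4] − [2].
The 6×15 boundary matrix has rank 5 and Smith normal form diag(1,1,1,1,1).

The boundary map ∂_2: C_2 → C_1 acts by ∂[p,q,r] = [q,r] − [p,r] + [p,q]. For instance
  ∂[2,3,4] = [3,4] − [2,4] + [2,3],
  ∂[2,5,6] = [5,6] − [2,6] + [2,5].
As a 15×10 matrix over Z this has rank 10, with invariant factors (1,1,1,1,1,1,1,1,1,2).

Now H_k = ker ∂_k / im ∂_{k+1}, so:

  H_0: rank C_0 − rank ∂_1 = 6 − 5 = 1, and the invariant factors of ∂_1 are all 1, so H_0 = Z.
  H_1: rank ker ∂_1 − rank ∂_2 = (15 − 5) − 10 = 0, and ∂_2 has invariant factor 2 > 1, so H_1 = Z/2.
  H_2: rank ker ∂_2 − rank ∂_3 = (10 − 10) − 0 = 0, and there is no ∂_3, so H_2 = 0.

As a check, the Euler characteristic is 6 − 15 + 10 = 1, which agrees with 1 − 0 + 0 = 1.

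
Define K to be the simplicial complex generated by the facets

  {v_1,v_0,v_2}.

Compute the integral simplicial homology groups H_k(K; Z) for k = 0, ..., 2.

H_0 ≅ Z,  H_1 = 0,  H_2 = 0.

K has 3 vertices, 3 edges, 1 triangle.
rank ∂_0 = 0, rank ∂_1 = 2 ⇒ b_0 = 3 − 0 − 2 = 1; all invariant factors of ∂_1 are 1 so no torsion. So H_0 = Z.
rank ∂_1 = 2, rank ∂_2 = 1 ⇒ b_1 = 3 − 2 − 1 = 0; all invariant factors of ∂_2 are 1 so no torsion. So H_1 = 0.
rank ∂_2 = 1, rank ∂_3 = 0 ⇒ b_2 = 1 − 1 − 0 = 0. So H_2 = 0.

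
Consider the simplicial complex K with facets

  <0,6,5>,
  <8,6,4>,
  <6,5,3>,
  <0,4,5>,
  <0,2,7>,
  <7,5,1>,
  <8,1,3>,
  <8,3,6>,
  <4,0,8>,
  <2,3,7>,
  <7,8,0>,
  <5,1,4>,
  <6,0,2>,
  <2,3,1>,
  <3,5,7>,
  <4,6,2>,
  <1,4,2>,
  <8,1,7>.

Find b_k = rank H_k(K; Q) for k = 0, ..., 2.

b_0 = 1, b_1 = 1, b_2 = 0.

We work with the vertex ordering 0 < 1 < 2 < 3 < 4 < 5 < 6 < 7 < 8. The simplices of K, each written with vertices in increasing order, are:

  0-simplices (9): [0], [1], [2], [3], [4], [5], [6], [7], [8]
  1-simplices (27): (27 of them)
  2-simplices (18): [0,2,6], [0,2,7], [0,4,5], [0,4,8], [0,5,6], [0,7,8], [1,2,3], [1,2,4], [1,3,8], [1,4,5], [1,5,7], [1,7,8], [2,3,7], [2,4,6], [3,5,6], [3,5,7], [3,6,8], [4,6,8]

Hence C_0 ≅ Z^9, C_1 ≅ Z^27, C_2 ≅ Z^18.

∂_1: C_1 → C_0 is given by ∂[p,q] = [q] − [p].
The 9×27 boundary matrix has rank 8 and Smith normal form diag(1,1,1,1,1,1,1,1).

∂_2: C_2 → C_1 acts by ∂[p,q,r] = [q,r] − [p,r] + [p,q]. For instance
  ∂[1,4,5] = [4,5] − [1,5] + [1,4],
  ∂[1,5,7] = [5,7] − [1,7] + [1,5].
As a 27×18 matrix over Z this has rank 18, with invariant factors (1,1,1,1,1,1,1,1,1,1,1,1,1,1,1,1,1,2).

From H_k ≅ ker(∂_k) / im(∂_{k+1}) we obtain:

  H_0: rank C_0 − rank ∂_1 = 9 − 8 = 1, and the invariant factors of ∂_1 are all 1, so H_0 = Z.
  H_1: rank ker ∂_1 − rank ∂_2 = (27 − 8) − 18 = 1, and ∂_2 has invariant factor 2 > 1, so H_1 = Z ⊕ Z/2Z.
  H_2: rank ker ∂_2 − rank ∂_3 = (18 − 18) − 0 = 0, and there is no ∂_3, so H_2 = 0.

As a check, the Euler characteristic is 9 − 27 + 18 = 0, which agrees with 1 − 1 + 0 = 0.

Hence the Betti numbers are b_0 = 1, b_1 = 1, b_2 = 0.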